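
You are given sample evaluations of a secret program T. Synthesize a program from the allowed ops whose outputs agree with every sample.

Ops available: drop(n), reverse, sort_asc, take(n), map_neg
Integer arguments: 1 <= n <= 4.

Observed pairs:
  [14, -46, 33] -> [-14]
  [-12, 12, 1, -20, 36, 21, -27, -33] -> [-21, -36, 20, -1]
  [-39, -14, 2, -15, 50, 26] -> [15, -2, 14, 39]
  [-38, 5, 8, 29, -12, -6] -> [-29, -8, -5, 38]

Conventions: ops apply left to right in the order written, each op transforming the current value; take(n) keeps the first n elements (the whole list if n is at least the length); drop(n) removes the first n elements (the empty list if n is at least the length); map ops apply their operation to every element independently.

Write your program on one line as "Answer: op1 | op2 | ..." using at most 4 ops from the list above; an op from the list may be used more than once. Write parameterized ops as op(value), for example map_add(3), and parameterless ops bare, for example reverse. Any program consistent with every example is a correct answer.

map_neg | reverse | drop(2) | take(4)

Check, running the answer program on each example:
  [14, -46, 33] -> [-14, 46, -33] -> [-33, 46, -14] -> [-14] -> [-14]
  [-12, 12, 1, -20, 36, 21, -27, -33] -> [12, -12, -1, 20, -36, -21, 27, 33] -> [33, 27, -21, -36, 20, -1, -12, 12] -> [-21, -36, 20, -1, -12, 12] -> [-21, -36, 20, -1]
  [-39, -14, 2, -15, 50, 26] -> [39, 14, -2, 15, -50, -26] -> [-26, -50, 15, -2, 14, 39] -> [15, -2, 14, 39] -> [15, -2, 14, 39]
  [-38, 5, 8, 29, -12, -6] -> [38, -5, -8, -29, 12, 6] -> [6, 12, -29, -8, -5, 38] -> [-29, -8, -5, 38] -> [-29, -8, -5, 38]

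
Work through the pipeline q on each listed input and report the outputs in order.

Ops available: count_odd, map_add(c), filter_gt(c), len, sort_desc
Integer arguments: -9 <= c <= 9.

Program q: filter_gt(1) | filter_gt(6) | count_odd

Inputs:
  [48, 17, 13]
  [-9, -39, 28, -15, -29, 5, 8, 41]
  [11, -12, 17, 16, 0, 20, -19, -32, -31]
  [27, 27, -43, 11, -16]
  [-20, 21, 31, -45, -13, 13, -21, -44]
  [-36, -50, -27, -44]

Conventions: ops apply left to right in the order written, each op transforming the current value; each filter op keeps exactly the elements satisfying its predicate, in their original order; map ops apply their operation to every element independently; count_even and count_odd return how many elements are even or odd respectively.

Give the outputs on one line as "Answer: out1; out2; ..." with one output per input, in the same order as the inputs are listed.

2; 1; 2; 3; 3; 0

Execution, op by op:
  [48, 17, 13] -> [48, 17, 13] -> [48, 17, 13] -> 2
  [-9, -39, 28, -15, -29, 5, 8, 41] -> [28, 5, 8, 41] -> [28, 8, 41] -> 1
  [11, -12, 17, 16, 0, 20, -19, -32, -31] -> [11, 17, 16, 20] -> [11, 17, 16, 20] -> 2
  [27, 27, -43, 11, -16] -> [27, 27, 11] -> [27, 27, 11] -> 3
  [-20, 21, 31, -45, -13, 13, -21, -44] -> [21, 31, 13] -> [21, 31, 13] -> 3
  [-36, -50, -27, -44] -> [] -> [] -> 0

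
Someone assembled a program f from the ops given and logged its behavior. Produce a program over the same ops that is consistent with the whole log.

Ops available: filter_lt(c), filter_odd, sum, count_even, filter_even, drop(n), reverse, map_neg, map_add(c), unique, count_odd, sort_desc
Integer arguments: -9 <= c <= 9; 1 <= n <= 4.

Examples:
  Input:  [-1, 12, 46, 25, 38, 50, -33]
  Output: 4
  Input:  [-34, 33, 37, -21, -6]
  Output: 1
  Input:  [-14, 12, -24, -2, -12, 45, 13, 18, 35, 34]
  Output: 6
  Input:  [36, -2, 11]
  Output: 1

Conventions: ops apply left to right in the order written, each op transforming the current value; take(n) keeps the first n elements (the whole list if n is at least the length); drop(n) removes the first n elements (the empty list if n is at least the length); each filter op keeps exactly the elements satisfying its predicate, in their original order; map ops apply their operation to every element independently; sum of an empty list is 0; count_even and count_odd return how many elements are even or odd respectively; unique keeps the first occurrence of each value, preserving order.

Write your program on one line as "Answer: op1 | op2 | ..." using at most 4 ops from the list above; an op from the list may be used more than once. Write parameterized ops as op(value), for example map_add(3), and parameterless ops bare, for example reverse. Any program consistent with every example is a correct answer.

drop(1) | map_add(7) | map_add(-9) | count_even

Check, running the answer program on each example:
  [-1, 12, 46, 25, 38, 50, -33] -> [12, 46, 25, 38, 50, -33] -> [19, 53, 32, 45, 57, -26] -> [10, 44, 23, 36, 48, -35] -> 4
  [-34, 33, 37, -21, -6] -> [33, 37, -21, -6] -> [40, 44, -14, 1] -> [31, 35, -23, -8] -> 1
  [-14, 12, -24, -2, -12, 45, 13, 18, 35, 34] -> [12, -24, -2, -12, 45, 13, 18, 35, 34] -> [19, -17, 5, -5, 52, 20, 25, 42, 41] -> [10, -26, -4, -14, 43, 11, 16, 33, 32] -> 6
  [36, -2, 11] -> [-2, 11] -> [5, 18] -> [-4, 9] -> 1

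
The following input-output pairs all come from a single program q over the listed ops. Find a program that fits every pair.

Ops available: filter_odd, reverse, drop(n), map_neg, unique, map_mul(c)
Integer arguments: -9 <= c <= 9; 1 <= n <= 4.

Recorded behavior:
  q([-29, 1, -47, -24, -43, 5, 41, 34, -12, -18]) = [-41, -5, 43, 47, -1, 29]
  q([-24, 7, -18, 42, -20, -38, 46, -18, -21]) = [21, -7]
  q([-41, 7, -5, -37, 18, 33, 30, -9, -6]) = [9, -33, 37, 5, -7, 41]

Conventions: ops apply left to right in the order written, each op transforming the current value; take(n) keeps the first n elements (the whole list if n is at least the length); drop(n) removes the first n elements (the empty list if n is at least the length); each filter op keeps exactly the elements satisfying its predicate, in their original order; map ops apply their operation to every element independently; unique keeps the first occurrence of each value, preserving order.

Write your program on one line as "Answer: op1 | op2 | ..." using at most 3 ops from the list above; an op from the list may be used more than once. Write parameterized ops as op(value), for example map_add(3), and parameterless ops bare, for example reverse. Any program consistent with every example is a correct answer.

filter_odd | reverse | map_neg

Check, running the answer program on each example:
  [-29, 1, -47, -24, -43, 5, 41, 34, -12, -18] -> [-29, 1, -47, -43, 5, 41] -> [41, 5, -43, -47, 1, -29] -> [-41, -5, 43, 47, -1, 29]
  [-24, 7, -18, 42, -20, -38, 46, -18, -21] -> [7, -21] -> [-21, 7] -> [21, -7]
  [-41, 7, -5, -37, 18, 33, 30, -9, -6] -> [-41, 7, -5, -37, 33, -9] -> [-9, 33, -37, -5, 7, -41] -> [9, -33, 37, 5, -7, 41]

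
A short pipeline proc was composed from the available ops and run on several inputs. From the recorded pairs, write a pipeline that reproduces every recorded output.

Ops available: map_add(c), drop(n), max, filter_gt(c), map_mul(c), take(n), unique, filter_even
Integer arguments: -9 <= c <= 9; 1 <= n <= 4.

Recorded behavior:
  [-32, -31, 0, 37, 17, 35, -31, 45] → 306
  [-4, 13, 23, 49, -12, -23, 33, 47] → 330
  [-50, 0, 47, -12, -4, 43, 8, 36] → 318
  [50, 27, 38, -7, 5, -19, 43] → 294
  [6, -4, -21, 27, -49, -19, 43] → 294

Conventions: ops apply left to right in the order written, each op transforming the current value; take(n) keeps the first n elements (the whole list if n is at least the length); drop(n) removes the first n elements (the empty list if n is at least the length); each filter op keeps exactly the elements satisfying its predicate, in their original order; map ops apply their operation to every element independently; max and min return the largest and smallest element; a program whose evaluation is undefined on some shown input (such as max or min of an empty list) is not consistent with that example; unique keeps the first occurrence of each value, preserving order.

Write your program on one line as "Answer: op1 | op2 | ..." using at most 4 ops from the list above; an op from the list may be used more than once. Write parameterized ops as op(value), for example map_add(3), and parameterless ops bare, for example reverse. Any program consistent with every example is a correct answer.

map_add(6) | drop(1) | map_mul(6) | max

Check, running the answer program on each example:
  [-32, -31, 0, 37, 17, 35, -31, 45] -> [-26, -25, 6, 43, 23, 41, -25, 51] -> [-25, 6, 43, 23, 41, -25, 51] -> [-150, 36, 258, 138, 246, -150, 306] -> 306
  [-4, 13, 23, 49, -12, -23, 33, 47] -> [2, 19, 29, 55, -6, -17, 39, 53] -> [19, 29, 55, -6, -17, 39, 53] -> [114, 174, 330, -36, -102, 234, 318] -> 330
  [-50, 0, 47, -12, -4, 43, 8, 36] -> [-44, 6, 53, -6, 2, 49, 14, 42] -> [6, 53, -6, 2, 49, 14, 42] -> [36, 318, -36, 12, 294, 84, 252] -> 318
  [50, 27, 38, -7, 5, -19, 43] -> [56, 33, 44, -1, 11, -13, 49] -> [33, 44, -1, 11, -13, 49] -> [198, 264, -6, 66, -78, 294] -> 294
  [6, -4, -21, 27, -49, -19, 43] -> [12, 2, -15, 33, -43, -13, 49] -> [2, -15, 33, -43, -13, 49] -> [12, -90, 198, -258, -78, 294] -> 294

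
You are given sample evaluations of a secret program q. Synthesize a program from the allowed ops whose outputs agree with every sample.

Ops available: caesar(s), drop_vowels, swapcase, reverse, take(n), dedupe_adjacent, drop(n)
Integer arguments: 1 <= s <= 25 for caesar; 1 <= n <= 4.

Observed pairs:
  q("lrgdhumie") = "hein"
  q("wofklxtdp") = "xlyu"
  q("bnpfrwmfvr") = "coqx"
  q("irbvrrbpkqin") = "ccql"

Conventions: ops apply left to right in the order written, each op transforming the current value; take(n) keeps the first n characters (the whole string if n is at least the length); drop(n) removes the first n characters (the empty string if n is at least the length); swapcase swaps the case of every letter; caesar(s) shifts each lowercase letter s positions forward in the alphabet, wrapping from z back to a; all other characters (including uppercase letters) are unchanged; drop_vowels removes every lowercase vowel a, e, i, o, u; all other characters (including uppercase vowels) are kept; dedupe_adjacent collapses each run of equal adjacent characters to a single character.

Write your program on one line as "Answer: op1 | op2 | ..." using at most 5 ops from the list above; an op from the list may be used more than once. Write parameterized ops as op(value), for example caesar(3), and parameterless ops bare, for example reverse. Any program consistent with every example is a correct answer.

drop_vowels | caesar(9) | drop_vowels | take(4) | caesar(18)

Check, running the answer program on each example:
  "lrgdhumie" -> "lrgdhm" -> "uapmqv" -> "pmqv" -> "pmqv" -> "hein"
  "wofklxtdp" -> "wfklxtdp" -> "fotugcmy" -> "ftgcmy" -> "ftgc" -> "xlyu"
  "bnpfrwmfvr" -> "bnpfrwmfvr" -> "kwyoafvoea" -> "kwyfv" -> "kwyf" -> "coqx"
  "irbvrrbpkqin" -> "rbvrrbpkqn" -> "akeaakytzw" -> "kkytzw" -> "kkyt" -> "ccql"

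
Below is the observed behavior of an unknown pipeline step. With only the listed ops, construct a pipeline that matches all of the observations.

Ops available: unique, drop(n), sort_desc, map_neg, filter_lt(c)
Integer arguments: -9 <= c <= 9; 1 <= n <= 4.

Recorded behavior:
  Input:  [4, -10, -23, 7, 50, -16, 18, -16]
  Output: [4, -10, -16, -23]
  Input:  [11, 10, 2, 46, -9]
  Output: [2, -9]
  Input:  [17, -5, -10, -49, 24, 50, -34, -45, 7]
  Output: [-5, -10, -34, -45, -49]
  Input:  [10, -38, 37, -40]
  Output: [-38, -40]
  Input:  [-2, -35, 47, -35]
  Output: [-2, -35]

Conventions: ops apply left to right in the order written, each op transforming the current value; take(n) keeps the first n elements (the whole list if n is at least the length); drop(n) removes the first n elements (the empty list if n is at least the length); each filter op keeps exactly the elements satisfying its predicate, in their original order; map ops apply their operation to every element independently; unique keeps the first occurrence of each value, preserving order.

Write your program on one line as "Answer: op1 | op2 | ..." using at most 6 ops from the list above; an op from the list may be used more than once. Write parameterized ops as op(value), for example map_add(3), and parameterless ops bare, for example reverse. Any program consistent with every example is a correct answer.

map_neg | unique | map_neg | filter_lt(6) | sort_desc

Check, running the answer program on each example:
  [4, -10, -23, 7, 50, -16, 18, -16] -> [-4, 10, 23, -7, -50, 16, -18, 16] -> [-4, 10, 23, -7, -50, 16, -18] -> [4, -10, -23, 7, 50, -16, 18] -> [4, -10, -23, -16] -> [4, -10, -16, -23]
  [11, 10, 2, 46, -9] -> [-11, -10, -2, -46, 9] -> [-11, -10, -2, -46, 9] -> [11, 10, 2, 46, -9] -> [2, -9] -> [2, -9]
  [17, -5, -10, -49, 24, 50, -34, -45, 7] -> [-17, 5, 10, 49, -24, -50, 34, 45, -7] -> [-17, 5, 10, 49, -24, -50, 34, 45, -7] -> [17, -5, -10, -49, 24, 50, -34, -45, 7] -> [-5, -10, -49, -34, -45] -> [-5, -10, -34, -45, -49]
  [10, -38, 37, -40] -> [-10, 38, -37, 40] -> [-10, 38, -37, 40] -> [10, -38, 37, -40] -> [-38, -40] -> [-38, -40]
  [-2, -35, 47, -35] -> [2, 35, -47, 35] -> [2, 35, -47] -> [-2, -35, 47] -> [-2, -35] -> [-2, -35]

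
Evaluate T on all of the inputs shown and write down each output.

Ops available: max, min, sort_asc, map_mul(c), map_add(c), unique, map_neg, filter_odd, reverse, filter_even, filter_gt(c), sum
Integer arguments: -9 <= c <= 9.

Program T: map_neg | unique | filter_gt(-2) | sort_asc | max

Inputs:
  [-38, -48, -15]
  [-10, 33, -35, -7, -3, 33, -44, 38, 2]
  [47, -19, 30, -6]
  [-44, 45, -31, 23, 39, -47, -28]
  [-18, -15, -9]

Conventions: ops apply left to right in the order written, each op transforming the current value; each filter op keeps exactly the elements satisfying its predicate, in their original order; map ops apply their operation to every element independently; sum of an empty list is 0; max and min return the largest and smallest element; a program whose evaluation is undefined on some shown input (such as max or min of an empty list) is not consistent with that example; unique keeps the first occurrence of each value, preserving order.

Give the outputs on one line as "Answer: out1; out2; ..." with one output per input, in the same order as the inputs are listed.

48; 44; 19; 47; 18

Execution, op by op:
  [-38, -48, -15] -> [38, 48, 15] -> [38, 48, 15] -> [38, 48, 15] -> [15, 38, 48] -> 48
  [-10, 33, -35, -7, -3, 33, -44, 38, 2] -> [10, -33, 35, 7, 3, -33, 44, -38, -2] -> [10, -33, 35, 7, 3, 44, -38, -2] -> [10, 35, 7, 3, 44] -> [3, 7, 10, 35, 44] -> 44
  [47, -19, 30, -6] -> [-47, 19, -30, 6] -> [-47, 19, -30, 6] -> [19, 6] -> [6, 19] -> 19
  [-44, 45, -31, 23, 39, -47, -28] -> [44, -45, 31, -23, -39, 47, 28] -> [44, -45, 31, -23, -39, 47, 28] -> [44, 31, 47, 28] -> [28, 31, 44, 47] -> 47
  [-18, -15, -9] -> [18, 15, 9] -> [18, 15, 9] -> [18, 15, 9] -> [9, 15, 18] -> 18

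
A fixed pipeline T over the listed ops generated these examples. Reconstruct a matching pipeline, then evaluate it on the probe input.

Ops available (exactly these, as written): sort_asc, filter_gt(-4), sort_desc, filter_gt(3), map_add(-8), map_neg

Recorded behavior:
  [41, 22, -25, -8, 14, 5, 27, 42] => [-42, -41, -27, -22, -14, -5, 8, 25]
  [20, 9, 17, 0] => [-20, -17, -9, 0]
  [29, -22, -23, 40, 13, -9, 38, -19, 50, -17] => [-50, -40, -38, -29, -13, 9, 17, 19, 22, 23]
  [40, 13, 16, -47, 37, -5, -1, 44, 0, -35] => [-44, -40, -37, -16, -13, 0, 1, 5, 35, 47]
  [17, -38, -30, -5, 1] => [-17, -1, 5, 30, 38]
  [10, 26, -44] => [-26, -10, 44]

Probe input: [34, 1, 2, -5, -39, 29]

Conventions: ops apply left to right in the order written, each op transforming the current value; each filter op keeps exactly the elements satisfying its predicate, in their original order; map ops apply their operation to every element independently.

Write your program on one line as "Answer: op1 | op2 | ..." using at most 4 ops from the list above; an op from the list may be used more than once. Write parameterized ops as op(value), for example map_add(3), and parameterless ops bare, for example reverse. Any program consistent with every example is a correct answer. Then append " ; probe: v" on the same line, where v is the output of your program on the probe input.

sort_asc | sort_desc | map_neg ; probe: [-34, -29, -2, -1, 5, 39]

Check, running the answer program on each example:
  [41, 22, -25, -8, 14, 5, 27, 42] -> [-25, -8, 5, 14, 22, 27, 41, 42] -> [42, 41, 27, 22, 14, 5, -8, -25] -> [-42, -41, -27, -22, -14, -5, 8, 25]
  [20, 9, 17, 0] -> [0, 9, 17, 20] -> [20, 17, 9, 0] -> [-20, -17, -9, 0]
  [29, -22, -23, 40, 13, -9, 38, -19, 50, -17] -> [-23, -22, -19, -17, -9, 13, 29, 38, 40, 50] -> [50, 40, 38, 29, 13, -9, -17, -19, -22, -23] -> [-50, -40, -38, -29, -13, 9, 17, 19, 22, 23]
  [40, 13, 16, -47, 37, -5, -1, 44, 0, -35] -> [-47, -35, -5, -1, 0, 13, 16, 37, 40, 44] -> [44, 40, 37, 16, 13, 0, -1, -5, -35, -47] -> [-44, -40, -37, -16, -13, 0, 1, 5, 35, 47]
  [17, -38, -30, -5, 1] -> [-38, -30, -5, 1, 17] -> [17, 1, -5, -30, -38] -> [-17, -1, 5, 30, 38]
  [10, 26, -44] -> [-44, 10, 26] -> [26, 10, -44] -> [-26, -10, 44]
  probe: [34, 1, 2, -5, -39, 29] -> [-39, -5, 1, 2, 29, 34] -> [34, 29, 2, 1, -5, -39] -> [-34, -29, -2, -1, 5, 39]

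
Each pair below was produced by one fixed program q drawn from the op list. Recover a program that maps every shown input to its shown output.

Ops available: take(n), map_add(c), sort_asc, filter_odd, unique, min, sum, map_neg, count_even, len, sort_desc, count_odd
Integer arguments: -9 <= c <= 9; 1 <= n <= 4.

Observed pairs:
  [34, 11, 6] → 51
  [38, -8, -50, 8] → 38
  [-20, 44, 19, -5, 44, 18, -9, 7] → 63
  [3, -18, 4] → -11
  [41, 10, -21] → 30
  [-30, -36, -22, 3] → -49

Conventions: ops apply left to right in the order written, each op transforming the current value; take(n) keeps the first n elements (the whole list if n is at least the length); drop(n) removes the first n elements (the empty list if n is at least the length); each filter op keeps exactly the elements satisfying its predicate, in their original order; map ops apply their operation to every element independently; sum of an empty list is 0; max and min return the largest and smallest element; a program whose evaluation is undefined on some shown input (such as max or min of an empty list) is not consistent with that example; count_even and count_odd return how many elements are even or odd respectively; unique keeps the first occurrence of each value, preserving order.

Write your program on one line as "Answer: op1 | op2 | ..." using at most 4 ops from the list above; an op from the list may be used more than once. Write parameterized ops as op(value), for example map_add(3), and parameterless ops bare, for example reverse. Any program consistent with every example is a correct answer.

sort_desc | take(3) | unique | sum

Check, running the answer program on each example:
  [34, 11, 6] -> [34, 11, 6] -> [34, 11, 6] -> [34, 11, 6] -> 51
  [38, -8, -50, 8] -> [38, 8, -8, -50] -> [38, 8, -8] -> [38, 8, -8] -> 38
  [-20, 44, 19, -5, 44, 18, -9, 7] -> [44, 44, 19, 18, 7, -5, -9, -20] -> [44, 44, 19] -> [44, 19] -> 63
  [3, -18, 4] -> [4, 3, -18] -> [4, 3, -18] -> [4, 3, -18] -> -11
  [41, 10, -21] -> [41, 10, -21] -> [41, 10, -21] -> [41, 10, -21] -> 30
  [-30, -36, -22, 3] -> [3, -22, -30, -36] -> [3, -22, -30] -> [3, -22, -30] -> -49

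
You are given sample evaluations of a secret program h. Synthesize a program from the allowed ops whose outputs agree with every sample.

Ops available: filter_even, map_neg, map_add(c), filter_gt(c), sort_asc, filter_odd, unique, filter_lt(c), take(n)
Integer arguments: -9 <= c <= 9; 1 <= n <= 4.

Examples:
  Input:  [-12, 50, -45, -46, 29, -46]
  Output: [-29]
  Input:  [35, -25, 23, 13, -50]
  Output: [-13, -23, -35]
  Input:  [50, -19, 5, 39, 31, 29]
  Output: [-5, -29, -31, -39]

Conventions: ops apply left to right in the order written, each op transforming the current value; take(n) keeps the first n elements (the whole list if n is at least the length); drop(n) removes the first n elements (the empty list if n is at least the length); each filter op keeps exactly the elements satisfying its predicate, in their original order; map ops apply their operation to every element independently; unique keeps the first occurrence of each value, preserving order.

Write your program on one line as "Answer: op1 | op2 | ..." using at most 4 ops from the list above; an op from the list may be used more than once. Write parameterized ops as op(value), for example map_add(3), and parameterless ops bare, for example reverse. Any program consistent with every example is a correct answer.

sort_asc | filter_odd | map_neg | filter_lt(-4)

Check, running the answer program on each example:
  [-12, 50, -45, -46, 29, -46] -> [-46, -46, -45, -12, 29, 50] -> [-45, 29] -> [45, -29] -> [-29]
  [35, -25, 23, 13, -50] -> [-50, -25, 13, 23, 35] -> [-25, 13, 23, 35] -> [25, -13, -23, -35] -> [-13, -23, -35]
  [50, -19, 5, 39, 31, 29] -> [-19, 5, 29, 31, 39, 50] -> [-19, 5, 29, 31, 39] -> [19, -5, -29, -31, -39] -> [-5, -29, -31, -39]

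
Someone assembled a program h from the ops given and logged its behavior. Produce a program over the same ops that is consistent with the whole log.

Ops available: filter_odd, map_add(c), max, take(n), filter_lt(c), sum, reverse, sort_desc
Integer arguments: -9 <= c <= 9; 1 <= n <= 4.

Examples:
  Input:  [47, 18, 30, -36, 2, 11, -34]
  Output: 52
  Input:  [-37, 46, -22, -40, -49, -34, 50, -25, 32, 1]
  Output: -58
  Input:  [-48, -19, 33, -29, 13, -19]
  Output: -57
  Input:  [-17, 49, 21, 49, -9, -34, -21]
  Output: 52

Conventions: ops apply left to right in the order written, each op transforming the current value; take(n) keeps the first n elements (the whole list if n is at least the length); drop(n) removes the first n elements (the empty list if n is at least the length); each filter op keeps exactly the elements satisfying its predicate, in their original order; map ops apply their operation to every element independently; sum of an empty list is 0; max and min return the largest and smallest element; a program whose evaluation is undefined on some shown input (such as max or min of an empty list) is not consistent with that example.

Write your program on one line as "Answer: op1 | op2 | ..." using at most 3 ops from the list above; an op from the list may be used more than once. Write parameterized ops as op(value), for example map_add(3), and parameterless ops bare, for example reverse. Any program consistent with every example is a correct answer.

sort_desc | map_add(2) | sum

Check, running the answer program on each example:
  [47, 18, 30, -36, 2, 11, -34] -> [47, 30, 18, 11, 2, -34, -36] -> [49, 32, 20, 13, 4, -32, -34] -> 52
  [-37, 46, -22, -40, -49, -34, 50, -25, 32, 1] -> [50, 46, 32, 1, -22, -25, -34, -37, -40, -49] -> [52, 48, 34, 3, -20, -23, -32, -35, -38, -47] -> -58
  [-48, -19, 33, -29, 13, -19] -> [33, 13, -19, -19, -29, -48] -> [35, 15, -17, -17, -27, -46] -> -57
  [-17, 49, 21, 49, -9, -34, -21] -> [49, 49, 21, -9, -17, -21, -34] -> [51, 51, 23, -7, -15, -19, -32] -> 52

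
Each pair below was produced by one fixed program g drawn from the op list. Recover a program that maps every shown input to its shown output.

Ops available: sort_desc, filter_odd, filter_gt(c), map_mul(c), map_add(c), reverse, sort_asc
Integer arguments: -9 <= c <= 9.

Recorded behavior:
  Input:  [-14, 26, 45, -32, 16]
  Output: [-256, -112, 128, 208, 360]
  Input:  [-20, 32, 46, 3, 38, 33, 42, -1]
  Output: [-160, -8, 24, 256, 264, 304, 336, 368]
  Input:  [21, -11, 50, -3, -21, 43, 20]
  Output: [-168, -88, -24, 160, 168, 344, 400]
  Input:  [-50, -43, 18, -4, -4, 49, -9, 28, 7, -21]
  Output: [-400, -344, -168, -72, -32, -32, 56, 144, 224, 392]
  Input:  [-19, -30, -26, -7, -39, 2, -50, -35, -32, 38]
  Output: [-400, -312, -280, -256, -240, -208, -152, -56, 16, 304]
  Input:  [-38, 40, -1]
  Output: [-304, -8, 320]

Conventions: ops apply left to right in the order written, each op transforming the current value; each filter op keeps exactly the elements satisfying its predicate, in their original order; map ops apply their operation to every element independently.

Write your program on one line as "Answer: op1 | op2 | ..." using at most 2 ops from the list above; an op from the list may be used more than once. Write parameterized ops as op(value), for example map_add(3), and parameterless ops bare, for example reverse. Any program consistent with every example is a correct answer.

sort_asc | map_mul(8)

Check, running the answer program on each example:
  [-14, 26, 45, -32, 16] -> [-32, -14, 16, 26, 45] -> [-256, -112, 128, 208, 360]
  [-20, 32, 46, 3, 38, 33, 42, -1] -> [-20, -1, 3, 32, 33, 38, 42, 46] -> [-160, -8, 24, 256, 264, 304, 336, 368]
  [21, -11, 50, -3, -21, 43, 20] -> [-21, -11, -3, 20, 21, 43, 50] -> [-168, -88, -24, 160, 168, 344, 400]
  [-50, -43, 18, -4, -4, 49, -9, 28, 7, -21] -> [-50, -43, -21, -9, -4, -4, 7, 18, 28, 49] -> [-400, -344, -168, -72, -32, -32, 56, 144, 224, 392]
  [-19, -30, -26, -7, -39, 2, -50, -35, -32, 38] -> [-50, -39, -35, -32, -30, -26, -19, -7, 2, 38] -> [-400, -312, -280, -256, -240, -208, -152, -56, 16, 304]
  [-38, 40, -1] -> [-38, -1, 40] -> [-304, -8, 320]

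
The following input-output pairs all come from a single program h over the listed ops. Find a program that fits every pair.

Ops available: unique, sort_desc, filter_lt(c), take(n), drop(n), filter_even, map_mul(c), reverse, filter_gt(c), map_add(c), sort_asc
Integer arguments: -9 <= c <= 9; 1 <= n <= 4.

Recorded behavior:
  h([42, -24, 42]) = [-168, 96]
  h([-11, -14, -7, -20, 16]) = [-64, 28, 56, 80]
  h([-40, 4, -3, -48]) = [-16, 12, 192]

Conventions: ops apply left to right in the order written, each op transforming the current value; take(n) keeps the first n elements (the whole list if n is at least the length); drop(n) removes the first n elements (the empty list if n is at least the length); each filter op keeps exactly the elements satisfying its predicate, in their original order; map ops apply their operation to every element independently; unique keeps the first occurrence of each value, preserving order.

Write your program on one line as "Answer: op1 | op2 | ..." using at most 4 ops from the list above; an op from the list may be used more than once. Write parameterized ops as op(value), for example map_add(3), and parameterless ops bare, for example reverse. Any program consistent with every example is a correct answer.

map_mul(-4) | drop(1) | sort_asc

Check, running the answer program on each example:
  [42, -24, 42] -> [-168, 96, -168] -> [96, -168] -> [-168, 96]
  [-11, -14, -7, -20, 16] -> [44, 56, 28, 80, -64] -> [56, 28, 80, -64] -> [-64, 28, 56, 80]
  [-40, 4, -3, -48] -> [160, -16, 12, 192] -> [-16, 12, 192] -> [-16, 12, 192]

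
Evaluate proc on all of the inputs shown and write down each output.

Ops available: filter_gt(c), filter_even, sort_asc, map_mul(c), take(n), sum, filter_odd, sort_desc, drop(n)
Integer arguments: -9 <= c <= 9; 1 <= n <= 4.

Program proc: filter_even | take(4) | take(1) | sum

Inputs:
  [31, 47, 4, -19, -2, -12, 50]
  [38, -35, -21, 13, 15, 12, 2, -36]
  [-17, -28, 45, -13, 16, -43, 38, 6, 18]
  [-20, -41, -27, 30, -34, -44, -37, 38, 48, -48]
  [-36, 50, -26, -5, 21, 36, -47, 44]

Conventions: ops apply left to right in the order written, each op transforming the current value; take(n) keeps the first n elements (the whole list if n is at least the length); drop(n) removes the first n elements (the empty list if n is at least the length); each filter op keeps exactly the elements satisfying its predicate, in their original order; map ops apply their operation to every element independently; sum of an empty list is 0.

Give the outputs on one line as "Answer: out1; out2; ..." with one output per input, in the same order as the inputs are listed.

Execution, op by op:
  [31, 47, 4, -19, -2, -12, 50] -> [4, -2, -12, 50] -> [4, -2, -12, 50] -> [4] -> 4
  [38, -35, -21, 13, 15, 12, 2, -36] -> [38, 12, 2, -36] -> [38, 12, 2, -36] -> [38] -> 38
  [-17, -28, 45, -13, 16, -43, 38, 6, 18] -> [-28, 16, 38, 6, 18] -> [-28, 16, 38, 6] -> [-28] -> -28
  [-20, -41, -27, 30, -34, -44, -37, 38, 48, -48] -> [-20, 30, -34, -44, 38, 48, -48] -> [-20, 30, -34, -44] -> [-20] -> -20
  [-36, 50, -26, -5, 21, 36, -47, 44] -> [-36, 50, -26, 36, 44] -> [-36, 50, -26, 36] -> [-36] -> -36

4; 38; -28; -20; -36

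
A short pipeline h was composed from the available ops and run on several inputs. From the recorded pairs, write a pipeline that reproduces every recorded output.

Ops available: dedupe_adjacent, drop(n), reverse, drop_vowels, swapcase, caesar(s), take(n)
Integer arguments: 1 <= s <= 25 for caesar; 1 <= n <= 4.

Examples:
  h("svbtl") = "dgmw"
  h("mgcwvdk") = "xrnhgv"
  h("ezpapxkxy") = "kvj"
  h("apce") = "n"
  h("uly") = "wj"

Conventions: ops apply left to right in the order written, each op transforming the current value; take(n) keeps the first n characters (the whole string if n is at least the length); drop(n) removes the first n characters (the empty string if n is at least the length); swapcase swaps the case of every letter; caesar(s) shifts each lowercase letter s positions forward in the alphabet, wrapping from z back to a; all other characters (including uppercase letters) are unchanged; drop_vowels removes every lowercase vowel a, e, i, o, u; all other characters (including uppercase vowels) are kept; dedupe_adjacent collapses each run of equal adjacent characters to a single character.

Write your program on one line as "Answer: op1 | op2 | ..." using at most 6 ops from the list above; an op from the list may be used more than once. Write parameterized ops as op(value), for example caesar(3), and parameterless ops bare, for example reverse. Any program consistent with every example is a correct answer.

drop_vowels | dedupe_adjacent | caesar(10) | caesar(1) | drop_vowels

Check, running the answer program on each example:
  "svbtl" -> "svbtl" -> "svbtl" -> "cfldv" -> "dgmew" -> "dgmw"
  "mgcwvdk" -> "mgcwvdk" -> "mgcwvdk" -> "wqmgfnu" -> "xrnhgov" -> "xrnhgv"
  "ezpapxkxy" -> "zppxkxy" -> "zpxkxy" -> "jzhuhi" -> "kaivij" -> "kvj"
  "apce" -> "pc" -> "pc" -> "zm" -> "an" -> "n"
  "uly" -> "ly" -> "ly" -> "vi" -> "wj" -> "wj"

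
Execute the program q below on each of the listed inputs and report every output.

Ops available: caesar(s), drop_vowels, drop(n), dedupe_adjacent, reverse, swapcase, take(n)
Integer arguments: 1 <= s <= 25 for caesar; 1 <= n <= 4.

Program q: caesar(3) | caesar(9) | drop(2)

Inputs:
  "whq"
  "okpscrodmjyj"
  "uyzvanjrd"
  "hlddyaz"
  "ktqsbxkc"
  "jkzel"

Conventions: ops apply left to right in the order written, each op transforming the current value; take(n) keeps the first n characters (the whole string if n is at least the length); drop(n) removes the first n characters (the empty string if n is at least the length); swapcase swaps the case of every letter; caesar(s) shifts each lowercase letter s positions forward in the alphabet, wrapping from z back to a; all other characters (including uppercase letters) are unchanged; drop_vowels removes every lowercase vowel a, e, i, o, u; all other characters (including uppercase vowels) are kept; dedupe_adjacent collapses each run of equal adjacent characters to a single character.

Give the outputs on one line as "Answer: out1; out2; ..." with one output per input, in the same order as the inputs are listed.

"c"; "beodapyvkv"; "lhmzvdp"; "ppkml"; "cenjwo"; "lqx"

Execution, op by op:
  "whq" -> "zkt" -> "itc" -> "c"
  "okpscrodmjyj" -> "rnsvfurgpmbm" -> "awbeodapyvkv" -> "beodapyvkv"
  "uyzvanjrd" -> "xbcydqmug" -> "gklhmzvdp" -> "lhmzvdp"
  "hlddyaz" -> "koggbdc" -> "txppkml" -> "ppkml"
  "ktqsbxkc" -> "nwtveanf" -> "wfcenjwo" -> "cenjwo"
  "jkzel" -> "mncho" -> "vwlqx" -> "lqx"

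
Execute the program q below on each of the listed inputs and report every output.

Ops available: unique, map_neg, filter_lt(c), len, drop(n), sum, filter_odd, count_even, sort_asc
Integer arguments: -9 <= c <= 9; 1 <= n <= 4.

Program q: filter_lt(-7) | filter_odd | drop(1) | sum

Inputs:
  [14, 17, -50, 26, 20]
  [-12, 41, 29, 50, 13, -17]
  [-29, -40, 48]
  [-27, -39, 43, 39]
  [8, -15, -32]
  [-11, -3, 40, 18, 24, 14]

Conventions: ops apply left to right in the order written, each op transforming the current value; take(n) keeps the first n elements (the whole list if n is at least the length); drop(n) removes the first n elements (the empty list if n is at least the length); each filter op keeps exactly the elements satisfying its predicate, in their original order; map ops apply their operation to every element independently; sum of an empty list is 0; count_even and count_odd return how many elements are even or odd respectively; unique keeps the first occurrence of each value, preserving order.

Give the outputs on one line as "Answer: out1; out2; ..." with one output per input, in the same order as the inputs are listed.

0; 0; 0; -39; 0; 0

Execution, op by op:
  [14, 17, -50, 26, 20] -> [-50] -> [] -> [] -> 0
  [-12, 41, 29, 50, 13, -17] -> [-12, -17] -> [-17] -> [] -> 0
  [-29, -40, 48] -> [-29, -40] -> [-29] -> [] -> 0
  [-27, -39, 43, 39] -> [-27, -39] -> [-27, -39] -> [-39] -> -39
  [8, -15, -32] -> [-15, -32] -> [-15] -> [] -> 0
  [-11, -3, 40, 18, 24, 14] -> [-11] -> [-11] -> [] -> 0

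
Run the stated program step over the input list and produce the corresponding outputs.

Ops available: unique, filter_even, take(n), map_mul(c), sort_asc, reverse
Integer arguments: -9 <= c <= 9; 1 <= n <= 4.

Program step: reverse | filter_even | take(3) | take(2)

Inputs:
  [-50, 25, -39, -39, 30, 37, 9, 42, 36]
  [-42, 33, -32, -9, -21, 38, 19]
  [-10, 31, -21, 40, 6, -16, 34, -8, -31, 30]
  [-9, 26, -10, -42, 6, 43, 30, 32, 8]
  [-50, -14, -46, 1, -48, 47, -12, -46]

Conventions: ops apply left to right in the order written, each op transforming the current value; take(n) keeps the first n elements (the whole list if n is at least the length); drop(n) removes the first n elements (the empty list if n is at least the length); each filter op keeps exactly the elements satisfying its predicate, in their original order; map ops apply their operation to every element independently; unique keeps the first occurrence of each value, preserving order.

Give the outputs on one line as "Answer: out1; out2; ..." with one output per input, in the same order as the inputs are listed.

Execution, op by op:
  [-50, 25, -39, -39, 30, 37, 9, 42, 36] -> [36, 42, 9, 37, 30, -39, -39, 25, -50] -> [36, 42, 30, -50] -> [36, 42, 30] -> [36, 42]
  [-42, 33, -32, -9, -21, 38, 19] -> [19, 38, -21, -9, -32, 33, -42] -> [38, -32, -42] -> [38, -32, -42] -> [38, -32]
  [-10, 31, -21, 40, 6, -16, 34, -8, -31, 30] -> [30, -31, -8, 34, -16, 6, 40, -21, 31, -10] -> [30, -8, 34, -16, 6, 40, -10] -> [30, -8, 34] -> [30, -8]
  [-9, 26, -10, -42, 6, 43, 30, 32, 8] -> [8, 32, 30, 43, 6, -42, -10, 26, -9] -> [8, 32, 30, 6, -42, -10, 26] -> [8, 32, 30] -> [8, 32]
  [-50, -14, -46, 1, -48, 47, -12, -46] -> [-46, -12, 47, -48, 1, -46, -14, -50] -> [-46, -12, -48, -46, -14, -50] -> [-46, -12, -48] -> [-46, -12]

[36, 42]; [38, -32]; [30, -8]; [8, 32]; [-46, -12]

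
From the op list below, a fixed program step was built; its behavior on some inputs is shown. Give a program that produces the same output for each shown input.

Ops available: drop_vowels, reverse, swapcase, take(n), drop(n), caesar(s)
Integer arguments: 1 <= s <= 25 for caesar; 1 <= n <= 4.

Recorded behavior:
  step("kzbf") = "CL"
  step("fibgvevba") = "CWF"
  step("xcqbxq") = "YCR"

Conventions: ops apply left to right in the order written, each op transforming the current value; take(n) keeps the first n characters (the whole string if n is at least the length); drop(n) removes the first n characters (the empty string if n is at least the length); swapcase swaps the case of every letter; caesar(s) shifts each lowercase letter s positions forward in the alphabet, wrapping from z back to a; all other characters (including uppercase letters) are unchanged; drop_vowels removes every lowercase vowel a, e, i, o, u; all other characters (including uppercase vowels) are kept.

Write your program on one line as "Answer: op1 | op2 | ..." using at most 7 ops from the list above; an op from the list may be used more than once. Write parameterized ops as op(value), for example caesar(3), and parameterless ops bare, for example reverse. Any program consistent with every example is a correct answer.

caesar(1) | reverse | drop(1) | take(3) | drop_vowels | swapcase

Check, running the answer program on each example:
  "kzbf" -> "lacg" -> "gcal" -> "cal" -> "cal" -> "cl" -> "CL"
  "fibgvevba" -> "gjchwfwcb" -> "bcwfwhcjg" -> "cwfwhcjg" -> "cwf" -> "cwf" -> "CWF"
  "xcqbxq" -> "ydrcyr" -> "rycrdy" -> "ycrdy" -> "ycr" -> "ycr" -> "YCR"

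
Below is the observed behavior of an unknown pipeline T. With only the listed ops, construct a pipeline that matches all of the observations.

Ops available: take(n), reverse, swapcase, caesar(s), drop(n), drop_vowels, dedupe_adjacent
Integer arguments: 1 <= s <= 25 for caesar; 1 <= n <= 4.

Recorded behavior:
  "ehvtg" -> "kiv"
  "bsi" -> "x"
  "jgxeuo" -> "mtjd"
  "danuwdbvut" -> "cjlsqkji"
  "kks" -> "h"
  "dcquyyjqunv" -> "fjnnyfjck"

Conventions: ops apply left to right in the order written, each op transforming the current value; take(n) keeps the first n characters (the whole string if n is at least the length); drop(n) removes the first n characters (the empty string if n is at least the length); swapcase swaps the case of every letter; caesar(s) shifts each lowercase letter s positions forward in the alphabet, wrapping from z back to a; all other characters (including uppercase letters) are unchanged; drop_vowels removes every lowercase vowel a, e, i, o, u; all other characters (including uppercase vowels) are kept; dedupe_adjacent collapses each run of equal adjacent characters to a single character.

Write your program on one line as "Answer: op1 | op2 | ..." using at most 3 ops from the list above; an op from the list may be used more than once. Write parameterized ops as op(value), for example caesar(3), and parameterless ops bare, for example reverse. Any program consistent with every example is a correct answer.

caesar(15) | drop(2)

Check, running the answer program on each example:
  "ehvtg" -> "twkiv" -> "kiv"
  "bsi" -> "qhx" -> "x"
  "jgxeuo" -> "yvmtjd" -> "mtjd"
  "danuwdbvut" -> "spcjlsqkji" -> "cjlsqkji"
  "kks" -> "zzh" -> "h"
  "dcquyyjqunv" -> "srfjnnyfjck" -> "fjnnyfjck"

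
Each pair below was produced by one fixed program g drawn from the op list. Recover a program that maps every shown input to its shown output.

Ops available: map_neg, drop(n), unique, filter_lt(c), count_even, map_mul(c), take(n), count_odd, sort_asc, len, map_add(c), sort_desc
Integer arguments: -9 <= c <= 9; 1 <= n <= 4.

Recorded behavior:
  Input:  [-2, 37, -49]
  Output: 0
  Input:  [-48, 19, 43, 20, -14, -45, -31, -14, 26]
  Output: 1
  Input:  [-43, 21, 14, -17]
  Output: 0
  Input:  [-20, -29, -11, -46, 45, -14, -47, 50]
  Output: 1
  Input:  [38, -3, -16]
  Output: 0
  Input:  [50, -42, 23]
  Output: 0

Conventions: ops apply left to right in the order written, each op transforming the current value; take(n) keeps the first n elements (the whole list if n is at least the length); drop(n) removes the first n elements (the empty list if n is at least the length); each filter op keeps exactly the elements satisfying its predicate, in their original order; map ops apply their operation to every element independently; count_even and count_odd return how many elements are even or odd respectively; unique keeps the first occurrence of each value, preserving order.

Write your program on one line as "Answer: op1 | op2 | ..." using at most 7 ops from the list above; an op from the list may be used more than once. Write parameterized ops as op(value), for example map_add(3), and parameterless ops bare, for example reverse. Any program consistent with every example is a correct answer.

map_neg | drop(4) | map_neg | take(4) | drop(3) | count_even

Check, running the answer program on each example:
  [-2, 37, -49] -> [2, -37, 49] -> [] -> [] -> [] -> [] -> 0
  [-48, 19, 43, 20, -14, -45, -31, -14, 26] -> [48, -19, -43, -20, 14, 45, 31, 14, -26] -> [14, 45, 31, 14, -26] -> [-14, -45, -31, -14, 26] -> [-14, -45, -31, -14] -> [-14] -> 1
  [-43, 21, 14, -17] -> [43, -21, -14, 17] -> [] -> [] -> [] -> [] -> 0
  [-20, -29, -11, -46, 45, -14, -47, 50] -> [20, 29, 11, 46, -45, 14, 47, -50] -> [-45, 14, 47, -50] -> [45, -14, -47, 50] -> [45, -14, -47, 50] -> [50] -> 1
  [38, -3, -16] -> [-38, 3, 16] -> [] -> [] -> [] -> [] -> 0
  [50, -42, 23] -> [-50, 42, -23] -> [] -> [] -> [] -> [] -> 0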